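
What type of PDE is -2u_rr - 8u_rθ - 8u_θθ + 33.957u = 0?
With A = -2, B = -8, C = -8, the discriminant is 0. This is a parabolic PDE.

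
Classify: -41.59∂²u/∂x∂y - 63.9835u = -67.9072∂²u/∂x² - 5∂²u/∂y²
Rewriting in standard form: 67.9072∂²u/∂x² - 41.59∂²u/∂x∂y + 5∂²u/∂y² - 63.9835u = 0. Hyperbolic (discriminant = 371.5841).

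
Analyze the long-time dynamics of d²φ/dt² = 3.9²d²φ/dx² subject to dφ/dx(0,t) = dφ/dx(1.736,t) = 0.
Long-time behavior: φ oscillates about a mean that drifts linearly in t (generically unbounded; no decay). There is no damping, so the nonconstant modes persist as standing waves (energy conserved, no decay). But with Neumann conditions at both ends the constant mode has eigenvalue 0: the spatial mean M(t) of φ satisfies M'' = 0, so M(t) = M(0) + M'(0)·t. Unless the initial velocity has zero mean (∫φ_t(x,0)dx = 0), the solution grows linearly in t (unbounded, though not exponentially); if it does have zero mean, the solution stays bounded and simply oscillates.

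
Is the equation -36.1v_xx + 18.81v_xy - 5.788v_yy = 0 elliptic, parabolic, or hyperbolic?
Computing B² - 4AC with A = -36.1, B = 18.81, C = -5.788: discriminant = -481.9711 (negative). Answer: elliptic.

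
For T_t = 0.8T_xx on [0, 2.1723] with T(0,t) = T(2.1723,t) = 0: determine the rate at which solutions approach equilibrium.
Eigenvalues: λₙ = 0.8n²π²/2.1723².
First three modes:
  n=1: λ₁ = 0.8π²/2.1723² ≈ 1.673
  n=2: λ₂ = 3.2π²/2.1723² ≈ 6.693 (4× faster decay)
  n=3: λ₃ = 7.2π²/2.1723² ≈ 15.059 (9× faster decay)
As t → ∞, higher modes decay exponentially faster. The n=1 mode dominates: T ~ c₁ sin(πx/2.1723) e^{-λ₁t}.
Decay rate: λ₁ = 0.8π²/2.1723² ≈ 1.673.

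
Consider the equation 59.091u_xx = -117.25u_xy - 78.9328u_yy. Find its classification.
Rewriting in standard form: 59.091u_xx + 117.25u_xy + 78.9328u_yy = 0. Elliptic. (A = 59.091, B = 117.25, C = 78.9328 gives B² - 4AC = -4909.3098392.)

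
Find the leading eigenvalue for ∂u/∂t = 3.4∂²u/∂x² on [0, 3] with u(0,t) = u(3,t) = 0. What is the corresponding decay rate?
Eigenvalues: λₙ = 3.4n²π²/3².
First three modes:
  n=1: λ₁ = 3.4π²/3² ≈ 3.729
  n=2: λ₂ = 13.6π²/3² ≈ 14.914 (4× faster decay)
  n=3: λ₃ = 30.6π²/3² ≈ 33.557 (9× faster decay)
As t → ∞, higher modes decay exponentially faster. The n=1 mode dominates: u ~ c₁ sin(πx/3) e^{-λ₁t}.
Decay rate: λ₁ = 3.4π²/3² ≈ 3.729.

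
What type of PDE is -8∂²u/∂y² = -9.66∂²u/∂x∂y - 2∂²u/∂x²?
Rewriting in standard form: 2∂²u/∂x² + 9.66∂²u/∂x∂y - 8∂²u/∂y² = 0. With A = 2, B = 9.66, C = -8, the discriminant is 157.3156. This is a hyperbolic PDE.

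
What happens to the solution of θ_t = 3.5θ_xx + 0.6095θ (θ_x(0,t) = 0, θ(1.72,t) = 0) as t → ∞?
θ → 0. Diffusion dominates reaction (r=0.6095 < κπ²/(4L²)≈2.92); solution decays.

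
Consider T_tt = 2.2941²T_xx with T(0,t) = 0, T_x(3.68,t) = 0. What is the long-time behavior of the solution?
As t → ∞, T oscillates (no decay). Energy is conserved; the solution oscillates indefinitely as standing waves.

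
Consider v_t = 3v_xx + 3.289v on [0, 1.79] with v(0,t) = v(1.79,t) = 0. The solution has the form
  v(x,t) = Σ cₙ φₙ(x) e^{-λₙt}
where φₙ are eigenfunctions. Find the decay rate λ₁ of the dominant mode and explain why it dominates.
Eigenvalues: λₙ = 3n²π²/1.79² - 3.289.
First three modes:
  n=1: λ₁ = 3π²/1.79² - 3.289 ≈ 5.952
  n=2: λ₂ = 12π²/1.79² - 3.289 ≈ 33.675
  n=3: λ₃ = 27π²/1.79² - 3.289 ≈ 79.879
Since 3π²/1.79² ≈ 9.241 > 3.289, all λₙ > 0.
The n=1 mode decays slowest → dominates as t → ∞.
Asymptotic: v ~ c₁ sin(πx/1.79) e^{-λ₁t} with decay rate λ₁ ≈ 5.952.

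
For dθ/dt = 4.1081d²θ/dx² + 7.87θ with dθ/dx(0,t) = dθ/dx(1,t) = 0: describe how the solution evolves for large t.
θ grows unboundedly. With Neumann BCs the constant mode has diffusion eigenvalue 0, so any r > 0 makes it grow like e^(7.87t); solution grows exponentially.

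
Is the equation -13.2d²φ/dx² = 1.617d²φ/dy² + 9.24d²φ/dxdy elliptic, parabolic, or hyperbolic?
Rewriting in standard form: -13.2d²φ/dx² - 9.24d²φ/dxdy - 1.617d²φ/dy² = 0. Computing B² - 4AC with A = -13.2, B = -9.24, C = -1.617: discriminant = 0 (zero). Answer: parabolic.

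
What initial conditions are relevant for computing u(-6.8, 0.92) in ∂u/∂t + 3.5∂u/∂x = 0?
A single point: x = -10.02. The characteristic through (-6.8, 0.92) is x - 3.5t = const, so x = -6.8 - 3.5·0.92 = -10.02.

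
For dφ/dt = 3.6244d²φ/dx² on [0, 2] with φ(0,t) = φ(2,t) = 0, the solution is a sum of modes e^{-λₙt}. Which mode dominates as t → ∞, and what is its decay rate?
Eigenvalues: λₙ = 3.6244n²π²/2².
First three modes:
  n=1: λ₁ = 3.6244π²/2² ≈ 8.943
  n=2: λ₂ = 14.4976π²/2² ≈ 35.771 (4× faster decay)
  n=3: λ₃ = 32.6196π²/2² ≈ 80.486 (9× faster decay)
As t → ∞, higher modes decay exponentially faster. The n=1 mode dominates: φ ~ c₁ sin(πx/2) e^{-λ₁t}.
Decay rate: λ₁ = 3.6244π²/2² ≈ 8.943.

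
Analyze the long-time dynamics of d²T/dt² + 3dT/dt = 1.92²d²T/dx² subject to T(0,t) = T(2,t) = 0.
Long-time behavior: T → 0. Damping (γ=3) dissipates energy; oscillations decay exponentially.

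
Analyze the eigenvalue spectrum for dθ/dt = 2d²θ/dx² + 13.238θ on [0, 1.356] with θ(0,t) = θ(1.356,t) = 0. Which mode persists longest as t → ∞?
Eigenvalues: λₙ = 2n²π²/1.356² - 13.238.
First three modes:
  n=1: λ₁ = 2π²/1.356² - 13.238 ≈ -2.503
  n=2: λ₂ = 8π²/1.356² - 13.238 ≈ 29.703
  n=3: λ₃ = 18π²/1.356² - 13.238 ≈ 83.379
Since 2π²/1.356² ≈ 10.735 < 13.238, λ₁ < 0.
The n=1 mode grows fastest (−λₙ is largest for n=1) → dominates.
Asymptotic: θ ~ c₁ sin(πx/1.356) e^{2.503t} (exponential growth at rate −λ₁ ≈ 2.503).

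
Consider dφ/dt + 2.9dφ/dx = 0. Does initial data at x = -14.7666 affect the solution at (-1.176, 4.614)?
No. Only data at x = -14.5566 affects (-1.176, 4.614). Advection has one-way propagation along characteristics.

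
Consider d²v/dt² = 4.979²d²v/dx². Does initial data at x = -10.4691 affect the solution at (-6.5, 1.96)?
Yes. The domain of dependence is [-16.25884, 3.25884], and -10.4691 ∈ [-16.25884, 3.25884].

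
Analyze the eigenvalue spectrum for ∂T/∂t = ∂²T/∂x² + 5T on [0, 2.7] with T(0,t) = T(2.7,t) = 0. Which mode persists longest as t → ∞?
Eigenvalues: λₙ = n²π²/2.7² - 5.
First three modes:
  n=1: λ₁ = π²/2.7² - 5 ≈ -3.646
  n=2: λ₂ = 4π²/2.7² - 5 ≈ 0.415
  n=3: λ₃ = 9π²/2.7² - 5 ≈ 7.185
Since π²/2.7² ≈ 1.354 < 5, λ₁ < 0.
The n=1 mode grows fastest (−λₙ is largest for n=1) → dominates.
Asymptotic: T ~ c₁ sin(πx/2.7) e^{3.646t} (exponential growth at rate −λ₁ ≈ 3.646).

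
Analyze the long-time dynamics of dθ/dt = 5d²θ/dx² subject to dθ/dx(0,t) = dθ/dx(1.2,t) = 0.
Long-time behavior: θ → constant (steady state). Heat is conserved (no flux at boundaries); solution approaches the spatial average.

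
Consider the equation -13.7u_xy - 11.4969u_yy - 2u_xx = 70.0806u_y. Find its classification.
Rewriting in standard form: -2u_xx - 13.7u_xy - 11.4969u_yy - 70.0806u_y = 0. Hyperbolic. (A = -2, B = -13.7, C = -11.4969 gives B² - 4AC = 95.7148.)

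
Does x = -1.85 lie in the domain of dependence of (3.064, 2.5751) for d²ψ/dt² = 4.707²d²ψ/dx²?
Yes. The domain of dependence is [-9.0569957, 15.1849957], and -1.85 ∈ [-9.0569957, 15.1849957].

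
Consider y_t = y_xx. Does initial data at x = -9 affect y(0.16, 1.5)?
Yes, for any finite x. The heat equation has infinite propagation speed, so all initial data affects all points at any t > 0.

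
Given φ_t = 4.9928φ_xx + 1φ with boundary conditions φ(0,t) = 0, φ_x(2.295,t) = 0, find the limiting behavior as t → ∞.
φ → 0. Diffusion dominates reaction (r=1 < κπ²/(4L²)≈2.34); solution decays.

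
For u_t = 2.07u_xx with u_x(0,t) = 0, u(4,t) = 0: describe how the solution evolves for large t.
u → 0. Heat escapes through the Dirichlet boundary.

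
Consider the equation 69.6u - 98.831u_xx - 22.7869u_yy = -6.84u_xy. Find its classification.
Rewriting in standard form: -98.831u_xx + 6.84u_xy - 22.7869u_yy + 69.6u = 0. Elliptic. (A = -98.831, B = 6.84, C = -22.7869 gives B² - 4AC = -8961.4228556.)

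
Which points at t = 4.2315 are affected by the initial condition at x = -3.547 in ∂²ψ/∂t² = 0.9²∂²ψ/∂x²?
Domain of influence: [-7.35535, 0.26135]. Data at x = -3.547 spreads outward at speed 0.9.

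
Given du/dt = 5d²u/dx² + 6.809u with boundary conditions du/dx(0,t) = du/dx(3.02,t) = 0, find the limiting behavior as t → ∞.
u grows unboundedly. With Neumann BCs the constant mode has diffusion eigenvalue 0, so any r > 0 makes it grow like e^(6.809t); solution grows exponentially.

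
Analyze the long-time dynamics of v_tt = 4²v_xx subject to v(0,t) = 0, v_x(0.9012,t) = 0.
Long-time behavior: v oscillates (no decay). Energy is conserved; the solution oscillates indefinitely as standing waves.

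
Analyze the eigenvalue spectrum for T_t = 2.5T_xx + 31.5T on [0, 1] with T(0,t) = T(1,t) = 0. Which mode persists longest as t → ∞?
Eigenvalues: λₙ = 2.5n²π²/1² - 31.5.
First three modes:
  n=1: λ₁ = 2.5π² - 31.5 ≈ -6.826
  n=2: λ₂ = 10π² - 31.5 ≈ 67.196
  n=3: λ₃ = 22.5π² - 31.5 ≈ 190.566
Since 2.5π² ≈ 24.674 < 31.5, λ₁ < 0.
The n=1 mode grows fastest (−λₙ is largest for n=1) → dominates.
Asymptotic: T ~ c₁ sin(πx/1) e^{6.826t} (exponential growth at rate −λ₁ ≈ 6.826).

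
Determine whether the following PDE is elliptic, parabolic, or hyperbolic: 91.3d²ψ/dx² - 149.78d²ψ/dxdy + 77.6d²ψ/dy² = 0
Coefficients: A = 91.3, B = -149.78, C = 77.6. B² - 4AC = -5905.4716, which is negative, so the equation is elliptic.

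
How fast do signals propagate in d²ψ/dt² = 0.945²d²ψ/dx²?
Speed = 0.945. Information travels along characteristics x = x₀ ± 0.945t.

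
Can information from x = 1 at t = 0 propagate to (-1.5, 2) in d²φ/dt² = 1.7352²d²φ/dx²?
Yes. The domain of dependence is [-4.9704, 1.9704], and 1 ∈ [-4.9704, 1.9704].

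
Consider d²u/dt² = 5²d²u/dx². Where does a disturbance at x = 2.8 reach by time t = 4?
Domain of influence: [-17.2, 22.8]. Data at x = 2.8 spreads outward at speed 5.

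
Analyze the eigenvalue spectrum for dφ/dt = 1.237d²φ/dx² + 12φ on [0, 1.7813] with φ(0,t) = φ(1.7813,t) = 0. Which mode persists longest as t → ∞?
Eigenvalues: λₙ = 1.237n²π²/1.7813² - 12.
First three modes:
  n=1: λ₁ = 1.237π²/1.7813² - 12 ≈ -8.152
  n=2: λ₂ = 4.948π²/1.7813² - 12 ≈ 3.391
  n=3: λ₃ = 11.133π²/1.7813² - 12 ≈ 22.629
Since 1.237π²/1.7813² ≈ 3.848 < 12, λ₁ < 0.
The n=1 mode grows fastest (−λₙ is largest for n=1) → dominates.
Asymptotic: φ ~ c₁ sin(πx/1.7813) e^{8.152t} (exponential growth at rate −λ₁ ≈ 8.152).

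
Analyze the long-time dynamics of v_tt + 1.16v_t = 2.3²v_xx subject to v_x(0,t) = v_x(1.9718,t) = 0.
Long-time behavior: v → constant (steady state). Damping (γ=1.16) dissipates the nonconstant modes; with Neumann BCs the spatial average obeys M''+γM'=0 and tends to a finite limit.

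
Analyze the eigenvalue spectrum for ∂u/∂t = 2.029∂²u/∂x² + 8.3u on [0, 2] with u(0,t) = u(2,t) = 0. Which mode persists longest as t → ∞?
Eigenvalues: λₙ = 2.029n²π²/2² - 8.3.
First three modes:
  n=1: λ₁ = 2.029π²/2² - 8.3 ≈ -3.294
  n=2: λ₂ = 8.116π²/2² - 8.3 ≈ 11.725
  n=3: λ₃ = 18.261π²/2² - 8.3 ≈ 36.757
Since 2.029π²/2² ≈ 5.006 < 8.3, λ₁ < 0.
The n=1 mode grows fastest (−λₙ is largest for n=1) → dominates.
Asymptotic: u ~ c₁ sin(πx/2) e^{3.294t} (exponential growth at rate −λ₁ ≈ 3.294).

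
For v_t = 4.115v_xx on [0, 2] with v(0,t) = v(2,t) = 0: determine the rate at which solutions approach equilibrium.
Eigenvalues: λₙ = 4.115n²π²/2².
First three modes:
  n=1: λ₁ = 4.115π²/2² ≈ 10.153
  n=2: λ₂ = 16.46π²/2² ≈ 40.613 (4× faster decay)
  n=3: λ₃ = 37.035π²/2² ≈ 91.38 (9× faster decay)
As t → ∞, higher modes decay exponentially faster. The n=1 mode dominates: v ~ c₁ sin(πx/2) e^{-λ₁t}.
Decay rate: λ₁ = 4.115π²/2² ≈ 10.153.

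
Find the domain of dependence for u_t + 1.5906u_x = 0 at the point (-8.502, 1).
A single point: x = -10.0926. The characteristic through (-8.502, 1) is x - 1.5906t = const, so x = -8.502 - 1.5906·1 = -10.0926.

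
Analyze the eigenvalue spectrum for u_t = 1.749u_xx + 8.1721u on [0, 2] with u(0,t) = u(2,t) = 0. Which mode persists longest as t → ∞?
Eigenvalues: λₙ = 1.749n²π²/2² - 8.1721.
First three modes:
  n=1: λ₁ = 1.749π²/2² - 8.1721 ≈ -3.857
  n=2: λ₂ = 6.996π²/2² - 8.1721 ≈ 9.09
  n=3: λ₃ = 15.741π²/2² - 8.1721 ≈ 30.667
Since 1.749π²/2² ≈ 4.315 < 8.1721, λ₁ < 0.
The n=1 mode grows fastest (−λₙ is largest for n=1) → dominates.
Asymptotic: u ~ c₁ sin(πx/2) e^{3.857t} (exponential growth at rate −λ₁ ≈ 3.857).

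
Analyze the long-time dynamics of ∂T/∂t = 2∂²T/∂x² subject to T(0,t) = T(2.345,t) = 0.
Long-time behavior: T → 0. Heat diffuses out through both boundaries.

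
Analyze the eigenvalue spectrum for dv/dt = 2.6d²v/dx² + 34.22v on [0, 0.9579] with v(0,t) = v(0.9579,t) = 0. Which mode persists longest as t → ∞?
Eigenvalues: λₙ = 2.6n²π²/0.9579² - 34.22.
First three modes:
  n=1: λ₁ = 2.6π²/0.9579² - 34.22 ≈ -6.254
  n=2: λ₂ = 10.4π²/0.9579² - 34.22 ≈ 77.645
  n=3: λ₃ = 23.4π²/0.9579² - 34.22 ≈ 217.475
Since 2.6π²/0.9579² ≈ 27.966 < 34.22, λ₁ < 0.
The n=1 mode grows fastest (−λₙ is largest for n=1) → dominates.
Asymptotic: v ~ c₁ sin(πx/0.9579) e^{6.254t} (exponential growth at rate −λ₁ ≈ 6.254).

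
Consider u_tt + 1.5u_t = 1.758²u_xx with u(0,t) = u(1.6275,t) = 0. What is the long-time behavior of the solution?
As t → ∞, u → 0. Damping (γ=1.5) dissipates energy; oscillations decay exponentially.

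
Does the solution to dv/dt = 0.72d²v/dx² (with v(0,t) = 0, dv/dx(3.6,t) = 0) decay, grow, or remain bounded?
v → 0. Heat escapes through the Dirichlet boundary.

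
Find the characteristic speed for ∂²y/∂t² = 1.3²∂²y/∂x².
Speed = 1.3. Information travels along characteristics x = x₀ ± 1.3t.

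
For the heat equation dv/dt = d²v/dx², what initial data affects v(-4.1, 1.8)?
The entire real line. The heat equation has infinite propagation speed: any initial disturbance instantly affects all points (though exponentially small far away).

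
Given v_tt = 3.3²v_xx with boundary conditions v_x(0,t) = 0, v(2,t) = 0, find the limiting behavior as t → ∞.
v oscillates (no decay). Energy is conserved; the solution oscillates indefinitely as standing waves.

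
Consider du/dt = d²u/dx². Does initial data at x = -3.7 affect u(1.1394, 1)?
Yes, for any finite x. The heat equation has infinite propagation speed, so all initial data affects all points at any t > 0.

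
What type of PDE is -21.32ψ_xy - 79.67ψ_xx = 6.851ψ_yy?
Rewriting in standard form: -79.67ψ_xx - 21.32ψ_xy - 6.851ψ_yy = 0. With A = -79.67, B = -21.32, C = -6.851, the discriminant is -1728.73428. This is an elliptic PDE.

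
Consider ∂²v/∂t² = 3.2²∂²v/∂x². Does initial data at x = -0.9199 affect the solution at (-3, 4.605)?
Yes. The domain of dependence is [-17.736, 11.736], and -0.9199 ∈ [-17.736, 11.736].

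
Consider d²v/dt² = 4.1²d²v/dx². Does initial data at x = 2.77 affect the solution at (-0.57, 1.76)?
Yes. The domain of dependence is [-7.786, 6.646], and 2.77 ∈ [-7.786, 6.646].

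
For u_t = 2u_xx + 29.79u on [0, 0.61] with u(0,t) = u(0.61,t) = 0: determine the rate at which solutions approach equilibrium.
Eigenvalues: λₙ = 2n²π²/0.61² - 29.79.
First three modes:
  n=1: λ₁ = 2π²/0.61² - 29.79 ≈ 23.258
  n=2: λ₂ = 8π²/0.61² - 29.79 ≈ 182.403
  n=3: λ₃ = 18π²/0.61² - 29.79 ≈ 447.643
Since 2π²/0.61² ≈ 53.048 > 29.79, all λₙ > 0.
The n=1 mode decays slowest → dominates as t → ∞.
Asymptotic: u ~ c₁ sin(πx/0.61) e^{-λ₁t} with decay rate λ₁ ≈ 23.258.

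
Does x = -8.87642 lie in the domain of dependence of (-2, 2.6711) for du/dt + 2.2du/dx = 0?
No. Only data at x = -7.87642 affects (-2, 2.6711). Advection has one-way propagation along characteristics.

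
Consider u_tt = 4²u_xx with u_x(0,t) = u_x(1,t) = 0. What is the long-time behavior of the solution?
As t → ∞, u oscillates about a mean that drifts linearly in t (generically unbounded; no decay). There is no damping, so the nonconstant modes persist as standing waves (energy conserved, no decay). But with Neumann conditions at both ends the constant mode has eigenvalue 0: the spatial mean M(t) of u satisfies M'' = 0, so M(t) = M(0) + M'(0)·t. Unless the initial velocity has zero mean (∫u_t(x,0)dx = 0), the solution grows linearly in t (unbounded, though not exponentially); if it does have zero mean, the solution stays bounded and simply oscillates.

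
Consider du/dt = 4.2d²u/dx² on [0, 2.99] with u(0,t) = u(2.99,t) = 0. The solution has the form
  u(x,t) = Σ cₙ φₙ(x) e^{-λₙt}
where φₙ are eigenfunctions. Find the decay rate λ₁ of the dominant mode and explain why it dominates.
Eigenvalues: λₙ = 4.2n²π²/2.99².
First three modes:
  n=1: λ₁ = 4.2π²/2.99² ≈ 4.637
  n=2: λ₂ = 16.8π²/2.99² ≈ 18.547 (4× faster decay)
  n=3: λ₃ = 37.8π²/2.99² ≈ 41.73 (9× faster decay)
As t → ∞, higher modes decay exponentially faster. The n=1 mode dominates: u ~ c₁ sin(πx/2.99) e^{-λ₁t}.
Decay rate: λ₁ = 4.2π²/2.99² ≈ 4.637.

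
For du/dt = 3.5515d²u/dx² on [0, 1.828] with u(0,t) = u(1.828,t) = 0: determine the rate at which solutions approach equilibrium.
Eigenvalues: λₙ = 3.5515n²π²/1.828².
First three modes:
  n=1: λ₁ = 3.5515π²/1.828² ≈ 10.49
  n=2: λ₂ = 14.206π²/1.828² ≈ 41.958 (4× faster decay)
  n=3: λ₃ = 31.9635π²/1.828² ≈ 94.406 (9× faster decay)
As t → ∞, higher modes decay exponentially faster. The n=1 mode dominates: u ~ c₁ sin(πx/1.828) e^{-λ₁t}.
Decay rate: λ₁ = 3.5515π²/1.828² ≈ 10.49.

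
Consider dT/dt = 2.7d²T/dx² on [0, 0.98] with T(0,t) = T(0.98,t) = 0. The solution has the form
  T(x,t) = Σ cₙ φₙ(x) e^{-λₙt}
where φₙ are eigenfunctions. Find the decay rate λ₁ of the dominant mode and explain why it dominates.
Eigenvalues: λₙ = 2.7n²π²/0.98².
First three modes:
  n=1: λ₁ = 2.7π²/0.98² ≈ 27.747
  n=2: λ₂ = 10.8π²/0.98² ≈ 110.987 (4× faster decay)
  n=3: λ₃ = 24.3π²/0.98² ≈ 249.72 (9× faster decay)
As t → ∞, higher modes decay exponentially faster. The n=1 mode dominates: T ~ c₁ sin(πx/0.98) e^{-λ₁t}.
Decay rate: λ₁ = 2.7π²/0.98² ≈ 27.747.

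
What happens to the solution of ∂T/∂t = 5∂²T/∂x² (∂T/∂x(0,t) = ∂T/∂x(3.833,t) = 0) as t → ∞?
T → constant (steady state). Heat is conserved (no flux at boundaries); solution approaches the spatial average.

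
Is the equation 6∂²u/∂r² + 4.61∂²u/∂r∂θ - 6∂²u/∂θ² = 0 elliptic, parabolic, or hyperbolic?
Computing B² - 4AC with A = 6, B = 4.61, C = -6: discriminant = 165.2521 (positive). Answer: hyperbolic.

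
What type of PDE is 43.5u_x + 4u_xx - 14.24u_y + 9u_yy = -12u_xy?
Rewriting in standard form: 4u_xx + 12u_xy + 9u_yy + 43.5u_x - 14.24u_y = 0. With A = 4, B = 12, C = 9, the discriminant is 0. This is a parabolic PDE.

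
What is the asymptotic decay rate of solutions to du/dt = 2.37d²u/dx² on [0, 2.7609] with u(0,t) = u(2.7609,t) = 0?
Eigenvalues: λₙ = 2.37n²π²/2.7609².
First three modes:
  n=1: λ₁ = 2.37π²/2.7609² ≈ 3.069
  n=2: λ₂ = 9.48π²/2.7609² ≈ 12.275 (4× faster decay)
  n=3: λ₃ = 21.33π²/2.7609² ≈ 27.618 (9× faster decay)
As t → ∞, higher modes decay exponentially faster. The n=1 mode dominates: u ~ c₁ sin(πx/2.7609) e^{-λ₁t}.
Decay rate: λ₁ = 2.37π²/2.7609² ≈ 3.069.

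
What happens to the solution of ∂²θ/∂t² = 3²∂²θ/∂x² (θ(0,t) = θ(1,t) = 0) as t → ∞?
θ oscillates (no decay). Energy is conserved; the solution oscillates indefinitely as standing waves.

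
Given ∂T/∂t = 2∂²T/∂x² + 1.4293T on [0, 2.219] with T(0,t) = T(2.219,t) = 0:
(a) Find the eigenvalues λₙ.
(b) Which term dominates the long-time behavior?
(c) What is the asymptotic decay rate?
Eigenvalues: λₙ = 2n²π²/2.219² - 1.4293.
First three modes:
  n=1: λ₁ = 2π²/2.219² - 1.4293 ≈ 2.58
  n=2: λ₂ = 8π²/2.219² - 1.4293 ≈ 14.606
  n=3: λ₃ = 18π²/2.219² - 1.4293 ≈ 34.65
Since 2π²/2.219² ≈ 4.009 > 1.4293, all λₙ > 0.
The n=1 mode decays slowest → dominates as t → ∞.
Asymptotic: T ~ c₁ sin(πx/2.219) e^{-λ₁t} with decay rate λ₁ ≈ 2.58.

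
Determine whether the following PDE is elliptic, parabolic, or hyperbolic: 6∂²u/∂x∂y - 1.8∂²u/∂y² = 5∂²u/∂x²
Rewriting in standard form: -5∂²u/∂x² + 6∂²u/∂x∂y - 1.8∂²u/∂y² = 0. Coefficients: A = -5, B = 6, C = -1.8. B² - 4AC = 0, which is zero, so the equation is parabolic.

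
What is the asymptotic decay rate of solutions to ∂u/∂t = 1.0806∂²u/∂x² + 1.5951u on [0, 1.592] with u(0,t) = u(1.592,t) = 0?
Eigenvalues: λₙ = 1.0806n²π²/1.592² - 1.5951.
First three modes:
  n=1: λ₁ = 1.0806π²/1.592² - 1.5951 ≈ 2.613
  n=2: λ₂ = 4.3224π²/1.592² - 1.5951 ≈ 15.237
  n=3: λ₃ = 9.7254π²/1.592² - 1.5951 ≈ 36.277
Since 1.0806π²/1.592² ≈ 4.208 > 1.5951, all λₙ > 0.
The n=1 mode decays slowest → dominates as t → ∞.
Asymptotic: u ~ c₁ sin(πx/1.592) e^{-λ₁t} with decay rate λ₁ ≈ 2.613.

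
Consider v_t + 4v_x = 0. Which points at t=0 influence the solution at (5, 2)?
A single point: x = -3. The characteristic through (5, 2) is x - 4t = const, so x = 5 - 4·2 = -3.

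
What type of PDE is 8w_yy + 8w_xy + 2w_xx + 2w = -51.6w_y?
Rewriting in standard form: 2w_xx + 8w_xy + 8w_yy + 51.6w_y + 2w = 0. With A = 2, B = 8, C = 8, the discriminant is 0. This is a parabolic PDE.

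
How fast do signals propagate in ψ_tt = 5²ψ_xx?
Speed = 5. Information travels along characteristics x = x₀ ± 5t.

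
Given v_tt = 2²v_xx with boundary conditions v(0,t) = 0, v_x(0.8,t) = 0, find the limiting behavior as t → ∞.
v oscillates (no decay). Energy is conserved; the solution oscillates indefinitely as standing waves.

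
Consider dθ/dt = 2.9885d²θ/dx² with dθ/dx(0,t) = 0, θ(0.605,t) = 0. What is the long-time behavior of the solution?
As t → ∞, θ → 0. Heat escapes through the Dirichlet boundary.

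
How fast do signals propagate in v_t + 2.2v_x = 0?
Speed = 2.2. Information travels along x - 2.2t = const (rightward).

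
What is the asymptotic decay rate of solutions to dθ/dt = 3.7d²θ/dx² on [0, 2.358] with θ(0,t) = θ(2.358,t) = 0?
Eigenvalues: λₙ = 3.7n²π²/2.358².
First three modes:
  n=1: λ₁ = 3.7π²/2.358² ≈ 6.568
  n=2: λ₂ = 14.8π²/2.358² ≈ 26.271 (4× faster decay)
  n=3: λ₃ = 33.3π²/2.358² ≈ 59.109 (9× faster decay)
As t → ∞, higher modes decay exponentially faster. The n=1 mode dominates: θ ~ c₁ sin(πx/2.358) e^{-λ₁t}.
Decay rate: λ₁ = 3.7π²/2.358² ≈ 6.568.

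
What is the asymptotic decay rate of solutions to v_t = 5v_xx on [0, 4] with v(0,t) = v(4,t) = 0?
Eigenvalues: λₙ = 5n²π²/4².
First three modes:
  n=1: λ₁ = 5π²/4² ≈ 3.084
  n=2: λ₂ = 20π²/4² ≈ 12.337 (4× faster decay)
  n=3: λ₃ = 45π²/4² ≈ 27.758 (9× faster decay)
As t → ∞, higher modes decay exponentially faster. The n=1 mode dominates: v ~ c₁ sin(πx/4) e^{-λ₁t}.
Decay rate: λ₁ = 5π²/4² ≈ 3.084.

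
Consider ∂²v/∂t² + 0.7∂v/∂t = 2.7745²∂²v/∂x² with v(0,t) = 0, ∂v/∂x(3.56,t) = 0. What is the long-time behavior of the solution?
As t → ∞, v → 0. Damping (γ=0.7) dissipates energy; oscillations decay exponentially.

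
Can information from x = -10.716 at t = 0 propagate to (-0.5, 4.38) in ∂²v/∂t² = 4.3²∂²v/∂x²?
Yes. The domain of dependence is [-19.334, 18.334], and -10.716 ∈ [-19.334, 18.334].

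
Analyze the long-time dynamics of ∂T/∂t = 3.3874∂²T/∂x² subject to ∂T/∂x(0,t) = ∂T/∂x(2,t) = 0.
Long-time behavior: T → constant (steady state). Heat is conserved (no flux at boundaries); solution approaches the spatial average.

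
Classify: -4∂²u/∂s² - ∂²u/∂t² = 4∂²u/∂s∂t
Rewriting in standard form: -4∂²u/∂s² - 4∂²u/∂s∂t - ∂²u/∂t² = 0. Parabolic (discriminant = 0).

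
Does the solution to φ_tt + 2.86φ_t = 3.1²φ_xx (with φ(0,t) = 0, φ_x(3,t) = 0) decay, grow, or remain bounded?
φ → 0. Damping (γ=2.86) dissipates energy; oscillations decay exponentially.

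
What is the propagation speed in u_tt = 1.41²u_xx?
Speed = 1.41. Information travels along characteristics x = x₀ ± 1.41t.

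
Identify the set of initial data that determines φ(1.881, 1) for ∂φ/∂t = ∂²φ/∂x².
The entire real line. The heat equation has infinite propagation speed: any initial disturbance instantly affects all points (though exponentially small far away).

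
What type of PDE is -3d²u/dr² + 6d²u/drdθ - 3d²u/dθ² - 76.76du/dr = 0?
With A = -3, B = 6, C = -3, the discriminant is 0. This is a parabolic PDE.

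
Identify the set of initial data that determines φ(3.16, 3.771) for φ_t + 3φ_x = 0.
A single point: x = -8.153. The characteristic through (3.16, 3.771) is x - 3t = const, so x = 3.16 - 3·3.771 = -8.153.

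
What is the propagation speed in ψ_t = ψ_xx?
Infinite. The heat equation is parabolic, not hyperbolic, so disturbances propagate instantly.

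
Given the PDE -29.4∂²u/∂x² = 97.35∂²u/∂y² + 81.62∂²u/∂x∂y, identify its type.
Rewriting in standard form: -29.4∂²u/∂x² - 81.62∂²u/∂x∂y - 97.35∂²u/∂y² = 0. The second-order coefficients are A = -29.4, B = -81.62, C = -97.35. Since B² - 4AC = -4786.5356 < 0, this is an elliptic PDE.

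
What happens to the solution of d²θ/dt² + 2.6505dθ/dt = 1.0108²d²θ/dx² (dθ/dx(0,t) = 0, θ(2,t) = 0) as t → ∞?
θ → 0. Damping (γ=2.6505) dissipates energy; oscillations decay exponentially.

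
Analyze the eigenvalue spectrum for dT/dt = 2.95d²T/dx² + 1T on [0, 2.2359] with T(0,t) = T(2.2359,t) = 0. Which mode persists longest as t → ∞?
Eigenvalues: λₙ = 2.95n²π²/2.2359² - 1.
First three modes:
  n=1: λ₁ = 2.95π²/2.2359² - 1 ≈ 4.824
  n=2: λ₂ = 11.8π²/2.2359² - 1 ≈ 22.296
  n=3: λ₃ = 26.55π²/2.2359² - 1 ≈ 51.415
Since 2.95π²/2.2359² ≈ 5.824 > 1, all λₙ > 0.
The n=1 mode decays slowest → dominates as t → ∞.
Asymptotic: T ~ c₁ sin(πx/2.2359) e^{-λ₁t} with decay rate λ₁ ≈ 4.824.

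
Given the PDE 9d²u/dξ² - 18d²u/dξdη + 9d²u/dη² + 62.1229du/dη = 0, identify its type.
The second-order coefficients are A = 9, B = -18, C = 9. Since B² - 4AC = 0 = 0, this is a parabolic PDE.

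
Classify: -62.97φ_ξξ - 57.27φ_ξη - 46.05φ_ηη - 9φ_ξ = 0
Elliptic (discriminant = -8319.2211).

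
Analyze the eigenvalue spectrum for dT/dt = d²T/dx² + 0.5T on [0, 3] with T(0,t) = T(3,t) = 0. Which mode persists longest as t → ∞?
Eigenvalues: λₙ = n²π²/3² - 0.5.
First three modes:
  n=1: λ₁ = π²/3² - 0.5 ≈ 0.597
  n=2: λ₂ = 4π²/3² - 0.5 ≈ 3.886
  n=3: λ₃ = 9π²/3² - 0.5 ≈ 9.37
Since π²/3² ≈ 1.097 > 0.5, all λₙ > 0.
The n=1 mode decays slowest → dominates as t → ∞.
Asymptotic: T ~ c₁ sin(πx/3) e^{-λ₁t} with decay rate λ₁ ≈ 0.597.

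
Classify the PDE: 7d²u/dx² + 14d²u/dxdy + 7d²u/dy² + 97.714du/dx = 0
A = 7, B = 14, C = 7. Discriminant B² - 4AC = 0. Since 0 = 0, parabolic.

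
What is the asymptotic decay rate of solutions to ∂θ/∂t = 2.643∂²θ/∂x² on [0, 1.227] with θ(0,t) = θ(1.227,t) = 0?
Eigenvalues: λₙ = 2.643n²π²/1.227².
First three modes:
  n=1: λ₁ = 2.643π²/1.227² ≈ 17.326
  n=2: λ₂ = 10.572π²/1.227² ≈ 69.306 (4× faster decay)
  n=3: λ₃ = 23.787π²/1.227² ≈ 155.937 (9× faster decay)
As t → ∞, higher modes decay exponentially faster. The n=1 mode dominates: θ ~ c₁ sin(πx/1.227) e^{-λ₁t}.
Decay rate: λ₁ = 2.643π²/1.227² ≈ 17.326.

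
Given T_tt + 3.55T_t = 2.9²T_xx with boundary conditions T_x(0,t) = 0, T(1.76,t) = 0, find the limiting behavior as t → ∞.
T → 0. Damping (γ=3.55) dissipates energy; oscillations decay exponentially.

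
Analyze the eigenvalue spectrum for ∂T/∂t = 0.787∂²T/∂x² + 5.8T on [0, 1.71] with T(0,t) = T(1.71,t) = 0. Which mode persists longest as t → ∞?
Eigenvalues: λₙ = 0.787n²π²/1.71² - 5.8.
First three modes:
  n=1: λ₁ = 0.787π²/1.71² - 5.8 ≈ -3.144
  n=2: λ₂ = 3.148π²/1.71² - 5.8 ≈ 4.825
  n=3: λ₃ = 7.083π²/1.71² - 5.8 ≈ 18.107
Since 0.787π²/1.71² ≈ 2.656 < 5.8, λ₁ < 0.
The n=1 mode grows fastest (−λₙ is largest for n=1) → dominates.
Asymptotic: T ~ c₁ sin(πx/1.71) e^{3.144t} (exponential growth at rate −λ₁ ≈ 3.144).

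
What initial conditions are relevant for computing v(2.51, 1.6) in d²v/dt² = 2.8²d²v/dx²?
Domain of dependence: [-1.97, 6.99]. Signals travel at speed 2.8, so data within |x - 2.51| ≤ 2.8·1.6 = 4.48 can reach the point.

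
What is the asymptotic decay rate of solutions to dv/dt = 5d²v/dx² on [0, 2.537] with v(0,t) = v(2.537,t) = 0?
Eigenvalues: λₙ = 5n²π²/2.537².
First three modes:
  n=1: λ₁ = 5π²/2.537² ≈ 7.667
  n=2: λ₂ = 20π²/2.537² ≈ 30.668 (4× faster decay)
  n=3: λ₃ = 45π²/2.537² ≈ 69.004 (9× faster decay)
As t → ∞, higher modes decay exponentially faster. The n=1 mode dominates: v ~ c₁ sin(πx/2.537) e^{-λ₁t}.
Decay rate: λ₁ = 5π²/2.537² ≈ 7.667.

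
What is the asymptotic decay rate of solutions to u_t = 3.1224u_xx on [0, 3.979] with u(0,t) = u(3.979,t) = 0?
Eigenvalues: λₙ = 3.1224n²π²/3.979².
First three modes:
  n=1: λ₁ = 3.1224π²/3.979² ≈ 1.946
  n=2: λ₂ = 12.4896π²/3.979² ≈ 7.786 (4× faster decay)
  n=3: λ₃ = 28.1016π²/3.979² ≈ 17.518 (9× faster decay)
As t → ∞, higher modes decay exponentially faster. The n=1 mode dominates: u ~ c₁ sin(πx/3.979) e^{-λ₁t}.
Decay rate: λ₁ = 3.1224π²/3.979² ≈ 1.946.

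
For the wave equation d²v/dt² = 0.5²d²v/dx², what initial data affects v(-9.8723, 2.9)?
Domain of dependence: [-11.3223, -8.4223]. Signals travel at speed 0.5, so data within |x - -9.8723| ≤ 0.5·2.9 = 1.45 can reach the point.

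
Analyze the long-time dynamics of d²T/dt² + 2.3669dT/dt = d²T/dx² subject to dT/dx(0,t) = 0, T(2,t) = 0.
Long-time behavior: T → 0. Damping (γ=2.3669) dissipates energy; oscillations decay exponentially.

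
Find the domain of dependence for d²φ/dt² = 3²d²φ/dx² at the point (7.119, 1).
Domain of dependence: [4.119, 10.119]. Signals travel at speed 3, so data within |x - 7.119| ≤ 3·1 = 3 can reach the point.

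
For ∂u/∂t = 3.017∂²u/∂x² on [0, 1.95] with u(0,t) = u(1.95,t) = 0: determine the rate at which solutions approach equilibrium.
Eigenvalues: λₙ = 3.017n²π²/1.95².
First three modes:
  n=1: λ₁ = 3.017π²/1.95² ≈ 7.831
  n=2: λ₂ = 12.068π²/1.95² ≈ 31.323 (4× faster decay)
  n=3: λ₃ = 27.153π²/1.95² ≈ 70.477 (9× faster decay)
As t → ∞, higher modes decay exponentially faster. The n=1 mode dominates: u ~ c₁ sin(πx/1.95) e^{-λ₁t}.
Decay rate: λ₁ = 3.017π²/1.95² ≈ 7.831.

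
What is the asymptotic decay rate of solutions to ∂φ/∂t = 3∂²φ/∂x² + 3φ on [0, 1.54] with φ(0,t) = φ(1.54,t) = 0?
Eigenvalues: λₙ = 3n²π²/1.54² - 3.
First three modes:
  n=1: λ₁ = 3π²/1.54² - 3 ≈ 9.485
  n=2: λ₂ = 12π²/1.54² - 3 ≈ 46.939
  n=3: λ₃ = 27π²/1.54² - 3 ≈ 109.363
Since 3π²/1.54² ≈ 12.485 > 3, all λₙ > 0.
The n=1 mode decays slowest → dominates as t → ∞.
Asymptotic: φ ~ c₁ sin(πx/1.54) e^{-λ₁t} with decay rate λ₁ ≈ 9.485.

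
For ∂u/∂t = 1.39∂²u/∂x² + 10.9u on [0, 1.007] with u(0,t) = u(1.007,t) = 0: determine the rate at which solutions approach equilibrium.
Eigenvalues: λₙ = 1.39n²π²/1.007² - 10.9.
First three modes:
  n=1: λ₁ = 1.39π²/1.007² - 10.9 ≈ 2.629
  n=2: λ₂ = 5.56π²/1.007² - 10.9 ≈ 43.215
  n=3: λ₃ = 12.51π²/1.007² - 10.9 ≈ 110.858
Since 1.39π²/1.007² ≈ 13.529 > 10.9, all λₙ > 0.
The n=1 mode decays slowest → dominates as t → ∞.
Asymptotic: u ~ c₁ sin(πx/1.007) e^{-λ₁t} with decay rate λ₁ ≈ 2.629.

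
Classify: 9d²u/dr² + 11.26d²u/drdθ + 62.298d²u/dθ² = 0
Elliptic (discriminant = -2115.9404).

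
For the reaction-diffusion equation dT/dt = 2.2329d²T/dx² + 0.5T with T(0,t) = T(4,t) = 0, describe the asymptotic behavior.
T → 0. Diffusion dominates reaction (r=0.5 < κπ²/L²≈1.38); solution decays.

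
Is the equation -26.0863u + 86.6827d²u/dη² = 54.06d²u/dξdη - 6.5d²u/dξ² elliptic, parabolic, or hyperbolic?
Rewriting in standard form: 6.5d²u/dξ² - 54.06d²u/dξdη + 86.6827d²u/dη² - 26.0863u = 0. Computing B² - 4AC with A = 6.5, B = -54.06, C = 86.6827: discriminant = 668.7334 (positive). Answer: hyperbolic.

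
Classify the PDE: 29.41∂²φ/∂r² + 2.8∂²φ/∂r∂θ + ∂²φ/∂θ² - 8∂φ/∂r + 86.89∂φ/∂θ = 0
A = 29.41, B = 2.8, C = 1. Discriminant B² - 4AC = -109.8. Since -109.8 < 0, elliptic.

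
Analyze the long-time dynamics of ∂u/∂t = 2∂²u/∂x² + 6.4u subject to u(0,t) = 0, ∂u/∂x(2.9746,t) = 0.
Long-time behavior: u grows unboundedly. Reaction dominates diffusion (r=6.4 > κπ²/(4L²)≈0.56); solution grows exponentially.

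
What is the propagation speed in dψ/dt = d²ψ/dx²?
Infinite. The heat equation is parabolic, not hyperbolic, so disturbances propagate instantly.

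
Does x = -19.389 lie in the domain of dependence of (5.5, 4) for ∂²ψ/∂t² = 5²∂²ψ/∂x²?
No. The domain of dependence is [-14.5, 25.5], and -19.389 is outside this interval.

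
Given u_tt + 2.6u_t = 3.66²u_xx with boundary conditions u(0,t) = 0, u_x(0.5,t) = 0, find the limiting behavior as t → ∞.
u → 0. Damping (γ=2.6) dissipates energy; oscillations decay exponentially.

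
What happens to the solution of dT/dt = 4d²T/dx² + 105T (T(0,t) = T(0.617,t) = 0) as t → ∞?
T grows unboundedly. Reaction dominates diffusion (r=105 > κπ²/L²≈103.7); solution grows exponentially.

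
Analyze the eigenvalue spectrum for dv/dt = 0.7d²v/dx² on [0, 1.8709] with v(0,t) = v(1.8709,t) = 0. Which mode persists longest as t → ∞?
Eigenvalues: λₙ = 0.7n²π²/1.8709².
First three modes:
  n=1: λ₁ = 0.7π²/1.8709² ≈ 1.974
  n=2: λ₂ = 2.8π²/1.8709² ≈ 7.895 (4× faster decay)
  n=3: λ₃ = 6.3π²/1.8709² ≈ 17.764 (9× faster decay)
As t → ∞, higher modes decay exponentially faster. The n=1 mode dominates: v ~ c₁ sin(πx/1.8709) e^{-λ₁t}.
Decay rate: λ₁ = 0.7π²/1.8709² ≈ 1.974.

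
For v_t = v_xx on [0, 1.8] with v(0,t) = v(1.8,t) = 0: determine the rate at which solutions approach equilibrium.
Eigenvalues: λₙ = n²π²/1.8².
First three modes:
  n=1: λ₁ = π²/1.8² ≈ 3.046
  n=2: λ₂ = 4π²/1.8² ≈ 12.185 (4× faster decay)
  n=3: λ₃ = 9π²/1.8² ≈ 27.416 (9× faster decay)
As t → ∞, higher modes decay exponentially faster. The n=1 mode dominates: v ~ c₁ sin(πx/1.8) e^{-λ₁t}.
Decay rate: λ₁ = π²/1.8² ≈ 3.046.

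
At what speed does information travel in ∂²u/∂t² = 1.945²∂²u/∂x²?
Speed = 1.945. Information travels along characteristics x = x₀ ± 1.945t.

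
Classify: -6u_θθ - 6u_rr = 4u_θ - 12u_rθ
Rewriting in standard form: -6u_rr + 12u_rθ - 6u_θθ - 4u_θ = 0. Parabolic (discriminant = 0).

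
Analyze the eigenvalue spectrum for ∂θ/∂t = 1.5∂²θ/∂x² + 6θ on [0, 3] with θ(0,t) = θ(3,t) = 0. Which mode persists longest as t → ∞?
Eigenvalues: λₙ = 1.5n²π²/3² - 6.
First three modes:
  n=1: λ₁ = 1.5π²/3² - 6 ≈ -4.355
  n=2: λ₂ = 6π²/3² - 6 ≈ 0.58
  n=3: λ₃ = 13.5π²/3² - 6 ≈ 8.804
Since 1.5π²/3² ≈ 1.645 < 6, λ₁ < 0.
The n=1 mode grows fastest (−λₙ is largest for n=1) → dominates.
Asymptotic: θ ~ c₁ sin(πx/3) e^{4.355t} (exponential growth at rate −λ₁ ≈ 4.355).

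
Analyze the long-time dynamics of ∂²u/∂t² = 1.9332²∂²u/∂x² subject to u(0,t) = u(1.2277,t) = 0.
Long-time behavior: u oscillates (no decay). Energy is conserved; the solution oscillates indefinitely as standing waves.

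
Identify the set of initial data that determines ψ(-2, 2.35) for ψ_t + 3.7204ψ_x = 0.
A single point: x = -10.74294. The characteristic through (-2, 2.35) is x - 3.7204t = const, so x = -2 - 3.7204·2.35 = -10.74294.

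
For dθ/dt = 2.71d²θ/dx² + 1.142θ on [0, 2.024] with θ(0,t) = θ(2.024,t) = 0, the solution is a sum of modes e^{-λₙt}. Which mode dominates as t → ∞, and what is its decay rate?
Eigenvalues: λₙ = 2.71n²π²/2.024² - 1.142.
First three modes:
  n=1: λ₁ = 2.71π²/2.024² - 1.142 ≈ 5.387
  n=2: λ₂ = 10.84π²/2.024² - 1.142 ≈ 24.974
  n=3: λ₃ = 24.39π²/2.024² - 1.142 ≈ 57.619
Since 2.71π²/2.024² ≈ 6.529 > 1.142, all λₙ > 0.
The n=1 mode decays slowest → dominates as t → ∞.
Asymptotic: θ ~ c₁ sin(πx/2.024) e^{-λ₁t} with decay rate λ₁ ≈ 5.387.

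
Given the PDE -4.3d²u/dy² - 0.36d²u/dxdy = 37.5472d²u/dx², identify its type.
Rewriting in standard form: -37.5472d²u/dx² - 0.36d²u/dxdy - 4.3d²u/dy² = 0. The second-order coefficients are A = -37.5472, B = -0.36, C = -4.3. Since B² - 4AC = -645.68224 < 0, this is an elliptic PDE.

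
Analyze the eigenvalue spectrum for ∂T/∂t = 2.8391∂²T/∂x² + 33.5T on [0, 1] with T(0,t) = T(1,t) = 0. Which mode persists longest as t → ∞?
Eigenvalues: λₙ = 2.8391n²π²/1² - 33.5.
First three modes:
  n=1: λ₁ = 2.8391π² - 33.5 ≈ -5.479
  n=2: λ₂ = 11.3564π² - 33.5 ≈ 78.583
  n=3: λ₃ = 25.5519π² - 33.5 ≈ 218.687
Since 2.8391π² ≈ 28.021 < 33.5, λ₁ < 0.
The n=1 mode grows fastest (−λₙ is largest for n=1) → dominates.
Asymptotic: T ~ c₁ sin(πx/1) e^{5.479t} (exponential growth at rate −λ₁ ≈ 5.479).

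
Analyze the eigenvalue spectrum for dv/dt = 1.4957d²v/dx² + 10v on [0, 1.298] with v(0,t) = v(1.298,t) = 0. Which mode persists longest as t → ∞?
Eigenvalues: λₙ = 1.4957n²π²/1.298² - 10.
First three modes:
  n=1: λ₁ = 1.4957π²/1.298² - 10 ≈ -1.238
  n=2: λ₂ = 5.9828π²/1.298² - 10 ≈ 25.047
  n=3: λ₃ = 13.4613π²/1.298² - 10 ≈ 68.856
Since 1.4957π²/1.298² ≈ 8.762 < 10, λ₁ < 0.
The n=1 mode grows fastest (−λₙ is largest for n=1) → dominates.
Asymptotic: v ~ c₁ sin(πx/1.298) e^{1.238t} (exponential growth at rate −λ₁ ≈ 1.238).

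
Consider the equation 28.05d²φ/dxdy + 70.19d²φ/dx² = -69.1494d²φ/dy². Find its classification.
Rewriting in standard form: 70.19d²φ/dx² + 28.05d²φ/dxdy + 69.1494d²φ/dy² = 0. Elliptic. (A = 70.19, B = 28.05, C = 69.1494 gives B² - 4AC = -18627.583044.)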